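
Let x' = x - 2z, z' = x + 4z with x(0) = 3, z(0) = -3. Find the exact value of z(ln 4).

A = [[1,-2],[1,4]]; eigenvalues λ = 2, 3.
Eigenvectors: (-2,1) for λ=2, (1,-1) for λ=3.
From the initial condition, c_1 = 0, c_2 = 3.
z(ln 4) = (0)(4^2)(1) + (3)(4^3)(-1) = -192.

-192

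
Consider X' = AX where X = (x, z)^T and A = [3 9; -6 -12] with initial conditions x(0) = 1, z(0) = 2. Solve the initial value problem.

Coefficient matrix A = [[3, 9], [-6, -12]].
Characteristic polynomial det(A - λI) = λ^2 + 9λ + 18 = 0.
Eigenvalues λ = -6, -3.
For λ=-6: (A-λI) row 1 is [9, 9], so an eigenvector is (-1, 1).
For λ=-3: (A-λI) row 1 is [6, 9], so an eigenvector is (-3, 2).
General solution: c_1e^(-6t)(-1,1) + c_2e^(-3t)(-3,2).
Applying x(0)=1, z(0)=2 gives c_1=8, c_2=-3.

x(t) = 9e^(-3t) - 8e^(-6t), z(t) = -6e^(-3t) + 8e^(-6t)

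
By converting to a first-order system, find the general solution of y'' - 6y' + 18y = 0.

Let x_1 = y, x_2 = y'. Then x_1' = x_2 and x_2' = -18x_1 + 6x_2.
A = [[0,1],[-18,6]]; det(A-λI) = λ^2 - 6λ + 18.
Eigenvalues λ = 3 ± 3i.

y(t) = K_1e^(3t)cos(3t) + K_2e^(3t)sin(3t)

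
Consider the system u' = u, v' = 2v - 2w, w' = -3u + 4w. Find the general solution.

Coefficient matrix A = [[1, 0, 0], [0, 2, -2], [-3, 0, 4]].
det(A - λI) = 0 gives eigenvalues λ = 2, 1, 4.
For λ=2: eigenvector (0,1,0).
For λ=1: eigenvector (1,2,1).
For λ=4: eigenvector (0,-1,1).
General solution: K_1e^(2t)(0,1,0) + K_2e^(t)(1,2,1) + K_3e^(4t)(0,-1,1).

u(t) = K_2e^(t), v(t) = K_1e^(2t) + 2K_2e^(t) - K_3e^(4t), w(t) = K_2e^(t) + K_3e^(4t)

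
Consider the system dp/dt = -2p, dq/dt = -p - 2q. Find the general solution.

p(t) = -c_2e^(-2t), q(t) = c_1e^(-2t) + c_2te^(-2t) + 2c_2e^(-2t)

Coefficient matrix A = [[-2, 0], [-1, -2]].
Characteristic polynomial det(A - λI) = λ^2 + 4λ + 4 = 0.
Single eigenvalue λ = -2 with algebraic multiplicity 2.
Eigenvector v = (0,1); generalized eigenvector w with (A-λI)w=v is (-1,2).
General solution: e^(-2t)[c_1·v + c_2·(t·v + w)].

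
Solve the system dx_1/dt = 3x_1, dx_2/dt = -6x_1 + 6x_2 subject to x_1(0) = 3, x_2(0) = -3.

x_1(t) = 3e^(3t), x_2(t) = -9e^(6t) + 6e^(3t)

Coefficient matrix A = [[3, 0], [-6, 6]].
Characteristic polynomial det(A - λI) = λ^2 - 9λ + 18 = 0.
Eigenvalues λ = 6, 3.
For λ=6: (A-λI) row 1 is [-3, 0], so an eigenvector is (0, -1).
For λ=3: (A-λI) row 2 is [-6, 3], so an eigenvector is (-1, -2).
General solution: c_1e^(6t)(0,-1) + c_2e^(3t)(-1,-2).
Applying x_1(0)=3, x_2(0)=-3 gives c_1=9, c_2=-3.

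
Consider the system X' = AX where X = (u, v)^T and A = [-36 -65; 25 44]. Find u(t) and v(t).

Coefficient matrix A = [[-36, -65], [25, 44]].
Characteristic polynomial det(A - λI) = λ^2 - 8λ + 41 = 0.
Eigenvalues λ = 4 ± 5i (complex conjugate pair).
For λ=4+5i: an eigenvector is (2,-1) - i(-3,2) = (2 + 3i, -1 - 2i).
A real fundamental pair from Re and Im of e^((4+5i)t)v: X_1 = e^(4t)(cos(5t)·(2,-1) + sin(5t)·(-3,2)), X_2 = e^(4t)(sin(5t)·(2,-1) - cos(5t)·(-3,2)).
General solution: K_1X_1 + K_2X_2.

u(t) = -3K_1e^(4t)sin(5t) + 2K_1e^(4t)cos(5t) + 2K_2e^(4t)sin(5t) + 3K_2e^(4t)cos(5t), v(t) = 2K_1e^(4t)sin(5t) - K_1e^(4t)cos(5t) - K_2e^(4t)sin(5t) - 2K_2e^(4t)cos(5t)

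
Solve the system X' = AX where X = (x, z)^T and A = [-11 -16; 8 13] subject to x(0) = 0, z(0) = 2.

x(t) = -4e^(5t) + 4e^(-3t), z(t) = 4e^(5t) - 2e^(-3t)

Coefficient matrix A = [[-11, -16], [8, 13]].
Characteristic polynomial det(A - λI) = λ^2 - 2λ - 15 = 0.
Eigenvalues λ = 5, -3.
For λ=5: (A-λI) row 1 is [-16, -16], so an eigenvector is (1, -1).
For λ=-3: (A-λI) row 1 is [-8, -16], so an eigenvector is (2, -1).
General solution: c_1e^(5t)(1,-1) + c_2e^(-3t)(2,-1).
Applying x(0)=0, z(0)=2 gives c_1=-4, c_2=2.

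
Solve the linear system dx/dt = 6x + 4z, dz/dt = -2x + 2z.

Coefficient matrix A = [[6, 4], [-2, 2]].
Characteristic polynomial det(A - λI) = λ^2 - 8λ + 20 = 0.
Eigenvalues λ = 4 ± 2i (complex conjugate pair).
For λ=4+2i: an eigenvector is (1,0) - i(1,-1) = (1 - i, 0 + i).
A real fundamental pair from Re and Im of e^((4+2i)t)v: X_1 = e^(4t)(cos(2t)·(1,0) + sin(2t)·(1,-1)), X_2 = e^(4t)(sin(2t)·(1,0) - cos(2t)·(1,-1)).
General solution: K_1X_1 + K_2X_2.

x(t) = K_1e^(4t)sin(2t) + K_1e^(4t)cos(2t) + K_2e^(4t)sin(2t) - K_2e^(4t)cos(2t), z(t) = -K_1e^(4t)sin(2t) + K_2e^(4t)cos(2t)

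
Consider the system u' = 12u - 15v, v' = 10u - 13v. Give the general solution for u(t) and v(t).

u(t) = -C_1e^(-3t) + 3C_2e^(2t), v(t) = -C_1e^(-3t) + 2C_2e^(2t)

Coefficient matrix A = [[12, -15], [10, -13]].
Characteristic polynomial det(A - λI) = λ^2 + λ - 6 = 0.
Eigenvalues λ = -3, 2.
For λ=-3: (A-λI) row 1 is [15, -15], so an eigenvector is (-1, -1).
For λ=2: (A-λI) row 1 is [10, -15], so an eigenvector is (3, 2).
General solution: C_1e^(-3t)(-1,-1) + C_2e^(2t)(3,2).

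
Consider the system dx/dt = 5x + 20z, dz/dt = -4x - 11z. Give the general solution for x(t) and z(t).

x(t) = K_1e^(-3t)sin(4t) - 2K_1e^(-3t)cos(4t) - 2K_2e^(-3t)sin(4t) - K_2e^(-3t)cos(4t), z(t) = K_1e^(-3t)cos(4t) + K_2e^(-3t)sin(4t)

Coefficient matrix A = [[5, 20], [-4, -11]].
Characteristic polynomial det(A - λI) = λ^2 + 6λ + 25 = 0.
Eigenvalues λ = -3 ± 4i (complex conjugate pair).
For λ=-3+4i: an eigenvector is (-2,1) - i(1,0) = (-2 - i, 1).
A real fundamental pair from Re and Im of e^((-3+4i)t)v: X_1 = e^(-3t)(cos(4t)·(-2,1) + sin(4t)·(1,0)), X_2 = e^(-3t)(sin(4t)·(-2,1) - cos(4t)·(1,0)).
General solution: K_1X_1 + K_2X_2.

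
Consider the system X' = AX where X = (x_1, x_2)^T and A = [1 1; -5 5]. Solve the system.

x_1(t) = -C_1e^(3t)sin(t) + C_2e^(3t)cos(t), x_2(t) = -2C_1e^(3t)sin(t) - C_1e^(3t)cos(t) - C_2e^(3t)sin(t) + 2C_2e^(3t)cos(t)

Coefficient matrix A = [[1, 1], [-5, 5]].
Characteristic polynomial det(A - λI) = λ^2 - 6λ + 10 = 0.
Eigenvalues λ = 3 ± i (complex conjugate pair).
For λ=3+i: an eigenvector is (0,-1) - i(-1,-2) = (0 + i, -1 + 2i).
A real fundamental pair from Re and Im of e^((3+i)t)v: X_1 = e^(3t)(cos(t)·(0,-1) + sin(t)·(-1,-2)), X_2 = e^(3t)(sin(t)·(0,-1) - cos(t)·(-1,-2)).
General solution: C_1X_1 + C_2X_2.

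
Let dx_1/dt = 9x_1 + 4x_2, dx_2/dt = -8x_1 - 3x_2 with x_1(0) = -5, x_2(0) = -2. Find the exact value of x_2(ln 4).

A = [[9,4],[-8,-3]]; eigenvalues λ = 5, 1.
Eigenvectors: (1,-1) for λ=5, (1,-2) for λ=1.
From the initial condition, c_1 = -12, c_2 = 7.
x_2(ln 4) = (-12)(4^5)(-1) + (7)(4^1)(-2) = 12232.

12232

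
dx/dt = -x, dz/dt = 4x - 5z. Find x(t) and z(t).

x(t) = c_1e^(-t), z(t) = c_1e^(-t) - c_2e^(-5t)

Coefficient matrix A = [[-1, 0], [4, -5]].
Characteristic polynomial det(A - λI) = λ^2 + 6λ + 5 = 0.
Eigenvalues λ = -1, -5.
For λ=-1: (A-λI) row 2 is [4, -4], so an eigenvector is (1, 1).
For λ=-5: (A-λI) row 1 is [4, 0], so an eigenvector is (0, -1).
General solution: c_1e^(-t)(1,1) + c_2e^(-5t)(0,-1).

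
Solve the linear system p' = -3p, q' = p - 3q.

Coefficient matrix A = [[-3, 0], [1, -3]].
Characteristic polynomial det(A - λI) = λ^2 + 6λ + 9 = 0.
Single eigenvalue λ = -3 with algebraic multiplicity 2.
Eigenvector v = (0,-1); generalized eigenvector w with (A-λI)w=v is (-1,1).
General solution: e^(-3t)[c_1·v + c_2·(t·v + w)].

p(t) = -c_2e^(-3t), q(t) = -c_1e^(-3t) - c_2te^(-3t) + c_2e^(-3t)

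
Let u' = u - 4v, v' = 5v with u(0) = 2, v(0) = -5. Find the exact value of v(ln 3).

A = [[1,-4],[0,5]]; eigenvalues λ = 5, 1.
Eigenvectors: (-1,1) for λ=5, (1,0) for λ=1.
From the initial condition, c_1 = -5, c_2 = -3.
v(ln 3) = (-5)(3^5)(1) + (-3)(3^1)(0) = -1215.

-1215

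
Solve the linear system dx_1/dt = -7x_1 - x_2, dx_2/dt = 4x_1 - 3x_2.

Coefficient matrix A = [[-7, -1], [4, -3]].
Characteristic polynomial det(A - λI) = λ^2 + 10λ + 25 = 0.
Single eigenvalue λ = -5 with algebraic multiplicity 2.
Eigenvector v = (-1,2); generalized eigenvector w with (A-λI)w=v is (-1,3).
General solution: e^(-5t)[c_1·v + c_2·(t·v + w)].

x_1(t) = -c_1e^(-5t) - c_2te^(-5t) - c_2e^(-5t), x_2(t) = 2c_1e^(-5t) + 2c_2te^(-5t) + 3c_2e^(-5t)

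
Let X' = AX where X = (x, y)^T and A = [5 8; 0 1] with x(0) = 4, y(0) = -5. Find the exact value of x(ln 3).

-1428

A = [[5,8],[0,1]]; eigenvalues λ = 1, 5.
Eigenvectors: (-2,1) for λ=1, (1,0) for λ=5.
From the initial condition, c_1 = -5, c_2 = -6.
x(ln 3) = (-5)(3^1)(-2) + (-6)(3^5)(1) = -1428.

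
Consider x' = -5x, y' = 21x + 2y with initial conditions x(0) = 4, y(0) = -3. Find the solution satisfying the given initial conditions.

x(t) = 4e^(-5t), y(t) = 9e^(2t) - 12e^(-5t)

Coefficient matrix A = [[-5, 0], [21, 2]].
Characteristic polynomial det(A - λI) = λ^2 + 3λ - 10 = 0.
Eigenvalues λ = -5, 2.
For λ=-5: (A-λI) row 2 is [21, 7], so an eigenvector is (1, -3).
For λ=2: (A-λI) row 1 is [-7, 0], so an eigenvector is (0, -1).
General solution: K_1e^(-5t)(1,-3) + K_2e^(2t)(0,-1).
Applying x(0)=4, y(0)=-3 gives K_1=4, K_2=-9.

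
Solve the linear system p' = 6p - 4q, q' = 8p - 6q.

Coefficient matrix A = [[6, -4], [8, -6]].
Characteristic polynomial det(A - λI) = λ^2 - 4 = 0.
Eigenvalues λ = -2, 2.
For λ=-2: (A-λI) row 1 is [8, -4], so an eigenvector is (1, 2).
For λ=2: (A-λI) row 1 is [4, -4], so an eigenvector is (-1, -1).
General solution: K_1e^(-2t)(1,2) + K_2e^(2t)(-1,-1).

p(t) = K_1e^(-2t) - K_2e^(2t), q(t) = 2K_1e^(-2t) - K_2e^(2t)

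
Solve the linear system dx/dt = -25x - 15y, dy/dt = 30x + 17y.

Coefficient matrix A = [[-25, -15], [30, 17]].
Characteristic polynomial det(A - λI) = λ^2 + 8λ + 25 = 0.
Eigenvalues λ = -4 ± 3i (complex conjugate pair).
For λ=-4+3i: an eigenvector is (-1,1) - i(2,-3) = (-1 - 2i, 1 + 3i).
A real fundamental pair from Re and Im of e^((-4+3i)t)v: X_1 = e^(-4t)(cos(3t)·(-1,1) + sin(3t)·(2,-3)), X_2 = e^(-4t)(sin(3t)·(-1,1) - cos(3t)·(2,-3)).
General solution: K_1X_1 + K_2X_2.

x(t) = 2K_1e^(-4t)sin(3t) - K_1e^(-4t)cos(3t) - K_2e^(-4t)sin(3t) - 2K_2e^(-4t)cos(3t), y(t) = -3K_1e^(-4t)sin(3t) + K_1e^(-4t)cos(3t) + K_2e^(-4t)sin(3t) + 3K_2e^(-4t)cos(3t)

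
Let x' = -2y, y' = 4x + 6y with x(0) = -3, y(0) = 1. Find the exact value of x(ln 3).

A = [[0,-2],[4,6]]; eigenvalues λ = 4, 2.
Eigenvectors: (-1,2) for λ=4, (-1,1) for λ=2.
From the initial condition, c_1 = -2, c_2 = 5.
x(ln 3) = (-2)(3^4)(-1) + (5)(3^2)(-1) = 117.

117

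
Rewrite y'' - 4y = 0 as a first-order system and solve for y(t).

Let x_1 = y, x_2 = y'. Then x_1' = x_2 and x_2' = 4x_1.
A = [[0,1],[4,0]]; det(A-λI) = λ^2 - 4.
Eigenvalues λ = -2, 2 with eigenvectors (1,-2), (1,2).

y(t) = K_1e^(-2t) + K_2e^(2t)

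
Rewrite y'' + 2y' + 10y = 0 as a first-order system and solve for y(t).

y(t) = C_1e^(-t)cos(3t) + C_2e^(-t)sin(3t)

Let x_1 = y, x_2 = y'. Then x_1' = x_2 and x_2' = -10x_1 - 2x_2.
A = [[0,1],[-10,-2]]; det(A-λI) = λ^2 + 2λ + 10.
Eigenvalues λ = -1 ± 3i.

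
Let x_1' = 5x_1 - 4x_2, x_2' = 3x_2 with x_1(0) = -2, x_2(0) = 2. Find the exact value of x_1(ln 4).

-5888

A = [[5,-4],[0,3]]; eigenvalues λ = 3, 5.
Eigenvectors: (2,1) for λ=3, (-1,0) for λ=5.
From the initial condition, c_1 = 2, c_2 = 6.
x_1(ln 4) = (2)(4^3)(2) + (6)(4^5)(-1) = -5888.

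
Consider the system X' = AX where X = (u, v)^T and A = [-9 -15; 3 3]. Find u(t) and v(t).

u(t) = -2K_1e^(-3t)sin(3t) + K_1e^(-3t)cos(3t) + K_2e^(-3t)sin(3t) + 2K_2e^(-3t)cos(3t), v(t) = K_1e^(-3t)sin(3t) - K_2e^(-3t)cos(3t)

Coefficient matrix A = [[-9, -15], [3, 3]].
Characteristic polynomial det(A - λI) = λ^2 + 6λ + 18 = 0.
Eigenvalues λ = -3 ± 3i (complex conjugate pair).
For λ=-3+3i: an eigenvector is (1,0) - i(-2,1) = (1 + 2i, 0 - i).
A real fundamental pair from Re and Im of e^((-3+3i)t)v: X_1 = e^(-3t)(cos(3t)·(1,0) + sin(3t)·(-2,1)), X_2 = e^(-3t)(sin(3t)·(1,0) - cos(3t)·(-2,1)).
General solution: K_1X_1 + K_2X_2.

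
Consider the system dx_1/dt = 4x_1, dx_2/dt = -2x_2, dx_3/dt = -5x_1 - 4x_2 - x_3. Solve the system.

Coefficient matrix A = [[4, 0, 0], [0, -2, 0], [-5, -4, -1]].
det(A - λI) = 0 gives eigenvalues λ = 4, -2, -1.
For λ=4: eigenvector (1,0,-1).
For λ=-2: eigenvector (0,1,4).
For λ=-1: eigenvector (0,0,1).
General solution: K_1e^(4t)(1,0,-1) + K_2e^(-2t)(0,1,4) + K_3e^(-t)(0,0,1).

x_1(t) = K_1e^(4t), x_2(t) = K_2e^(-2t), x_3(t) = -K_1e^(4t) + 4K_2e^(-2t) + K_3e^(-t)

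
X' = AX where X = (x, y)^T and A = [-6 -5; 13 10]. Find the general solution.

Coefficient matrix A = [[-6, -5], [13, 10]].
Characteristic polynomial det(A - λI) = λ^2 - 4λ + 5 = 0.
Eigenvalues λ = 2 ± i (complex conjugate pair).
For λ=2+i: an eigenvector is (1,-2) - i(2,-3) = (1 - 2i, -2 + 3i).
A real fundamental pair from Re and Im of e^((2+i)t)v: X_1 = e^(2t)(cos(t)·(1,-2) + sin(t)·(2,-3)), X_2 = e^(2t)(sin(t)·(1,-2) - cos(t)·(2,-3)).
General solution: c_1X_1 + c_2X_2.

x(t) = 2c_1e^(2t)sin(t) + c_1e^(2t)cos(t) + c_2e^(2t)sin(t) - 2c_2e^(2t)cos(t), y(t) = -3c_1e^(2t)sin(t) - 2c_1e^(2t)cos(t) - 2c_2e^(2t)sin(t) + 3c_2e^(2t)cos(t)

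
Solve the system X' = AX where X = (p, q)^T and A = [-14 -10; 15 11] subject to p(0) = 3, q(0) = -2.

p(t) = -2e^(t) + 5e^(-4t), q(t) = 3e^(t) - 5e^(-4t)

Coefficient matrix A = [[-14, -10], [15, 11]].
Characteristic polynomial det(A - λI) = λ^2 + 3λ - 4 = 0.
Eigenvalues λ = 1, -4.
For λ=1: (A-λI) row 1 is [-15, -10], so an eigenvector is (-2, 3).
For λ=-4: (A-λI) row 1 is [-10, -10], so an eigenvector is (-1, 1).
General solution: K_1e^(t)(-2,3) + K_2e^(-4t)(-1,1).
Applying p(0)=3, q(0)=-2 gives K_1=1, K_2=-5.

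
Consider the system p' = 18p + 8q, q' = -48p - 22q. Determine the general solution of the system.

Coefficient matrix A = [[18, 8], [-48, -22]].
Characteristic polynomial det(A - λI) = λ^2 + 4λ - 12 = 0.
Eigenvalues λ = -6, 2.
For λ=-6: (A-λI) row 1 is [24, 8], so an eigenvector is (-1, 3).
For λ=2: (A-λI) row 1 is [16, 8], so an eigenvector is (1, -2).
General solution: K_1e^(-6t)(-1,3) + K_2e^(2t)(1,-2).

p(t) = -K_1e^(-6t) + K_2e^(2t), q(t) = 3K_1e^(-6t) - 2K_2e^(2t)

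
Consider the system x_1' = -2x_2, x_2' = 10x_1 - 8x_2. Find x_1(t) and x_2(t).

Coefficient matrix A = [[0, -2], [10, -8]].
Characteristic polynomial det(A - λI) = λ^2 + 8λ + 20 = 0.
Eigenvalues λ = -4 ± 2i (complex conjugate pair).
For λ=-4+2i: an eigenvector is (0,1) - i(-1,-2) = (0 + i, 1 + 2i).
A real fundamental pair from Re and Im of e^((-4+2i)t)v: X_1 = e^(-4t)(cos(2t)·(0,1) + sin(2t)·(-1,-2)), X_2 = e^(-4t)(sin(2t)·(0,1) - cos(2t)·(-1,-2)).
General solution: c_1X_1 + c_2X_2.

x_1(t) = -c_1e^(-4t)sin(2t) + c_2e^(-4t)cos(2t), x_2(t) = -2c_1e^(-4t)sin(2t) + c_1e^(-4t)cos(2t) + c_2e^(-4t)sin(2t) + 2c_2e^(-4t)cos(2t)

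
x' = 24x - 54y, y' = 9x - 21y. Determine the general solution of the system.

x(t) = -2C_1e^(-3t) + 3C_2e^(6t), y(t) = -C_1e^(-3t) + C_2e^(6t)

Coefficient matrix A = [[24, -54], [9, -21]].
Characteristic polynomial det(A - λI) = λ^2 - 3λ - 18 = 0.
Eigenvalues λ = -3, 6.
For λ=-3: (A-λI) row 1 is [27, -54], so an eigenvector is (-2, -1).
For λ=6: (A-λI) row 1 is [18, -54], so an eigenvector is (3, 1).
General solution: C_1e^(-3t)(-2,-1) + C_2e^(6t)(3,1).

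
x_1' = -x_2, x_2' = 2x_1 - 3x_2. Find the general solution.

Coefficient matrix A = [[0, -1], [2, -3]].
Characteristic polynomial det(A - λI) = λ^2 + 3λ + 2 = 0.
Eigenvalues λ = -2, -1.
For λ=-2: (A-λI) row 1 is [2, -1], so an eigenvector is (-1, -2).
For λ=-1: (A-λI) row 1 is [1, -1], so an eigenvector is (1, 1).
General solution: C_1e^(-2t)(-1,-2) + C_2e^(-t)(1,1).

x_1(t) = -C_1e^(-2t) + C_2e^(-t), x_2(t) = -2C_1e^(-2t) + C_2e^(-t)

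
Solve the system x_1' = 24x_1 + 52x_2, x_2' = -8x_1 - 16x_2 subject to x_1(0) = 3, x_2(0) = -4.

Coefficient matrix A = [[24, 52], [-8, -16]].
Characteristic polynomial det(A - λI) = λ^2 - 8λ + 32 = 0.
Eigenvalues λ = 4 ± 4i (complex conjugate pair).
For λ=4+4i: an eigenvector is (2,-1) - i(-3,1) = (2 + 3i, -1 - i).
A real fundamental pair from Re and Im of e^((4+4i)t)v: X_1 = e^(4t)(cos(4t)·(2,-1) + sin(4t)·(-3,1)), X_2 = e^(4t)(sin(4t)·(2,-1) - cos(4t)·(-3,1)).
General solution: c_1X_1 + c_2X_2.
Applying x_1(0)=3, x_2(0)=-4 gives c_1=9, c_2=-5.

x_1(t) = -37e^(4t)sin(4t) + 3e^(4t)cos(4t), x_2(t) = 14e^(4t)sin(4t) - 4e^(4t)cos(4t)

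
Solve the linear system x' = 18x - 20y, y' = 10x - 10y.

x(t) = -c_1e^(4t)sin(2t) - 3c_1e^(4t)cos(2t) - 3c_2e^(4t)sin(2t) + c_2e^(4t)cos(2t), y(t) = -c_1e^(4t)sin(2t) - 2c_1e^(4t)cos(2t) - 2c_2e^(4t)sin(2t) + c_2e^(4t)cos(2t)

Coefficient matrix A = [[18, -20], [10, -10]].
Characteristic polynomial det(A - λI) = λ^2 - 8λ + 20 = 0.
Eigenvalues λ = 4 ± 2i (complex conjugate pair).
For λ=4+2i: an eigenvector is (-3,-2) - i(-1,-1) = (-3 + i, -2 + i).
A real fundamental pair from Re and Im of e^((4+2i)t)v: X_1 = e^(4t)(cos(2t)·(-3,-2) + sin(2t)·(-1,-1)), X_2 = e^(4t)(sin(2t)·(-3,-2) - cos(2t)·(-1,-1)).
General solution: c_1X_1 + c_2X_2.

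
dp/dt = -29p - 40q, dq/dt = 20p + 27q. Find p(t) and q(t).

Coefficient matrix A = [[-29, -40], [20, 27]].
Characteristic polynomial det(A - λI) = λ^2 + 2λ + 17 = 0.
Eigenvalues λ = -1 ± 4i (complex conjugate pair).
For λ=-1+4i: an eigenvector is (-1,1) - i(-3,2) = (-1 + 3i, 1 - 2i).
A real fundamental pair from Re and Im of e^((-1+4i)t)v: X_1 = e^(-t)(cos(4t)·(-1,1) + sin(4t)·(-3,2)), X_2 = e^(-t)(sin(4t)·(-1,1) - cos(4t)·(-3,2)).
General solution: C_1X_1 + C_2X_2.

p(t) = -3C_1e^(-t)sin(4t) - C_1e^(-t)cos(4t) - C_2e^(-t)sin(4t) + 3C_2e^(-t)cos(4t), q(t) = 2C_1e^(-t)sin(4t) + C_1e^(-t)cos(4t) + C_2e^(-t)sin(4t) - 2C_2e^(-t)cos(4t)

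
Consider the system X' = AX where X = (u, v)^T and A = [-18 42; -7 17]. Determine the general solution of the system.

Coefficient matrix A = [[-18, 42], [-7, 17]].
Characteristic polynomial det(A - λI) = λ^2 + λ - 12 = 0.
Eigenvalues λ = 3, -4.
For λ=3: (A-λI) row 1 is [-21, 42], so an eigenvector is (-2, -1).
For λ=-4: (A-λI) row 1 is [-14, 42], so an eigenvector is (-3, -1).
General solution: K_1e^(3t)(-2,-1) + K_2e^(-4t)(-3,-1).

u(t) = -2K_1e^(3t) - 3K_2e^(-4t), v(t) = -K_1e^(3t) - K_2e^(-4t)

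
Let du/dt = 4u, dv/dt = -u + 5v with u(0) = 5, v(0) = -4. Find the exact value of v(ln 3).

A = [[4,0],[-1,5]]; eigenvalues λ = 5, 4.
Eigenvectors: (0,-1) for λ=5, (1,1) for λ=4.
From the initial condition, c_1 = 9, c_2 = 5.
v(ln 3) = (9)(3^5)(-1) + (5)(3^4)(1) = -1782.

-1782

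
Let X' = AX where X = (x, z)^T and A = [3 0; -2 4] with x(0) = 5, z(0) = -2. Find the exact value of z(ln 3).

-702

A = [[3,0],[-2,4]]; eigenvalues λ = 4, 3.
Eigenvectors: (0,1) for λ=4, (1,2) for λ=3.
From the initial condition, c_1 = -12, c_2 = 5.
z(ln 3) = (-12)(3^4)(1) + (5)(3^3)(2) = -702.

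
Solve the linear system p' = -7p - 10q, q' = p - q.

Coefficient matrix A = [[-7, -10], [1, -1]].
Characteristic polynomial det(A - λI) = λ^2 + 8λ + 17 = 0.
Eigenvalues λ = -4 ± i (complex conjugate pair).
For λ=-4+i: an eigenvector is (-3,1) - i(-1,0) = (-3 + i, 1).
A real fundamental pair from Re and Im of e^((-4+i)t)v: X_1 = e^(-4t)(cos(t)·(-3,1) + sin(t)·(-1,0)), X_2 = e^(-4t)(sin(t)·(-3,1) - cos(t)·(-1,0)).
General solution: C_1X_1 + C_2X_2.

p(t) = -C_1e^(-4t)sin(t) - 3C_1e^(-4t)cos(t) - 3C_2e^(-4t)sin(t) + C_2e^(-4t)cos(t), q(t) = C_1e^(-4t)cos(t) + C_2e^(-4t)sin(t)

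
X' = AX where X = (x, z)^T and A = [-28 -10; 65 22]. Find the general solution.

Coefficient matrix A = [[-28, -10], [65, 22]].
Characteristic polynomial det(A - λI) = λ^2 + 6λ + 34 = 0.
Eigenvalues λ = -3 ± 5i (complex conjugate pair).
For λ=-3+5i: an eigenvector is (-1,2) - i(1,-3) = (-1 - i, 2 + 3i).
A real fundamental pair from Re and Im of e^((-3+5i)t)v: X_1 = e^(-3t)(cos(5t)·(-1,2) + sin(5t)·(1,-3)), X_2 = e^(-3t)(sin(5t)·(-1,2) - cos(5t)·(1,-3)).
General solution: C_1X_1 + C_2X_2.

x(t) = C_1e^(-3t)sin(5t) - C_1e^(-3t)cos(5t) - C_2e^(-3t)sin(5t) - C_2e^(-3t)cos(5t), z(t) = -3C_1e^(-3t)sin(5t) + 2C_1e^(-3t)cos(5t) + 2C_2e^(-3t)sin(5t) + 3C_2e^(-3t)cos(5t)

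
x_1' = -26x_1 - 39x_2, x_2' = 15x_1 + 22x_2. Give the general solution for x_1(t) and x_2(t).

Coefficient matrix A = [[-26, -39], [15, 22]].
Characteristic polynomial det(A - λI) = λ^2 + 4λ + 13 = 0.
Eigenvalues λ = -2 ± 3i (complex conjugate pair).
For λ=-2+3i: an eigenvector is (3,-2) - i(2,-1) = (3 - 2i, -2 + i).
A real fundamental pair from Re and Im of e^((-2+3i)t)v: X_1 = e^(-2t)(cos(3t)·(3,-2) + sin(3t)·(2,-1)), X_2 = e^(-2t)(sin(3t)·(3,-2) - cos(3t)·(2,-1)).
General solution: K_1X_1 + K_2X_2.

x_1(t) = 2K_1e^(-2t)sin(3t) + 3K_1e^(-2t)cos(3t) + 3K_2e^(-2t)sin(3t) - 2K_2e^(-2t)cos(3t), x_2(t) = -K_1e^(-2t)sin(3t) - 2K_1e^(-2t)cos(3t) - 2K_2e^(-2t)sin(3t) + K_2e^(-2t)cos(3t)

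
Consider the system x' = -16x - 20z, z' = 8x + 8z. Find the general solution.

x(t) = K_1e^(-4t)sin(4t) - 2K_1e^(-4t)cos(4t) - 2K_2e^(-4t)sin(4t) - K_2e^(-4t)cos(4t), z(t) = -K_1e^(-4t)sin(4t) + K_1e^(-4t)cos(4t) + K_2e^(-4t)sin(4t) + K_2e^(-4t)cos(4t)

Coefficient matrix A = [[-16, -20], [8, 8]].
Characteristic polynomial det(A - λI) = λ^2 + 8λ + 32 = 0.
Eigenvalues λ = -4 ± 4i (complex conjugate pair).
For λ=-4+4i: an eigenvector is (-2,1) - i(1,-1) = (-2 - i, 1 + i).
A real fundamental pair from Re and Im of e^((-4+4i)t)v: X_1 = e^(-4t)(cos(4t)·(-2,1) + sin(4t)·(1,-1)), X_2 = e^(-4t)(sin(4t)·(-2,1) - cos(4t)·(1,-1)).
General solution: K_1X_1 + K_2X_2.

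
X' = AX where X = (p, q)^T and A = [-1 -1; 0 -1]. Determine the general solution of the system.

p(t) = -C_1e^(-t) - C_2te^(-t) - 2C_2e^(-t), q(t) = C_2e^(-t)

Coefficient matrix A = [[-1, -1], [0, -1]].
Characteristic polynomial det(A - λI) = λ^2 + 2λ + 1 = 0.
Single eigenvalue λ = -1 with algebraic multiplicity 2.
Eigenvector v = (-1,0); generalized eigenvector w with (A-λI)w=v is (-2,1).
General solution: e^(-t)[C_1·v + C_2·(t·v + w)].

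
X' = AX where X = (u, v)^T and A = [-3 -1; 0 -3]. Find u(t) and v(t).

u(t) = c_1e^(-3t) + c_2te^(-3t) - 2c_2e^(-3t), v(t) = -c_2e^(-3t)

Coefficient matrix A = [[-3, -1], [0, -3]].
Characteristic polynomial det(A - λI) = λ^2 + 6λ + 9 = 0.
Single eigenvalue λ = -3 with algebraic multiplicity 2.
Eigenvector v = (1,0); generalized eigenvector w with (A-λI)w=v is (-2,-1).
General solution: e^(-3t)[c_1·v + c_2·(t·v + w)].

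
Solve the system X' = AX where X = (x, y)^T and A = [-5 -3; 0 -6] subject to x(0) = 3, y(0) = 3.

Coefficient matrix A = [[-5, -3], [0, -6]].
Characteristic polynomial det(A - λI) = λ^2 + 11λ + 30 = 0.
Eigenvalues λ = -5, -6.
For λ=-5: (A-λI) row 1 is [0, -3], so an eigenvector is (1, 0).
For λ=-6: (A-λI) row 1 is [1, -3], so an eigenvector is (-3, -1).
General solution: K_1e^(-5t)(1,0) + K_2e^(-6t)(-3,-1).
Applying x(0)=3, y(0)=3 gives K_1=-6, K_2=-3.

x(t) = -6e^(-5t) + 9e^(-6t), y(t) = 3e^(-6t)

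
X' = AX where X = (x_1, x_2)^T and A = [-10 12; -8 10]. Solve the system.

Coefficient matrix A = [[-10, 12], [-8, 10]].
Characteristic polynomial det(A - λI) = λ^2 - 4 = 0.
Eigenvalues λ = -2, 2.
For λ=-2: (A-λI) row 1 is [-8, 12], so an eigenvector is (3, 2).
For λ=2: (A-λI) row 1 is [-12, 12], so an eigenvector is (1, 1).
General solution: c_1e^(-2t)(3,2) + c_2e^(2t)(1,1).

x_1(t) = 3c_1e^(-2t) + c_2e^(2t), x_2(t) = 2c_1e^(-2t) + c_2e^(2t)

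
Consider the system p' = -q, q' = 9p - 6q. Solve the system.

p(t) = -c_1e^(-3t) - c_2te^(-3t) - c_2e^(-3t), q(t) = -3c_1e^(-3t) - 3c_2te^(-3t) - 2c_2e^(-3t)

Coefficient matrix A = [[0, -1], [9, -6]].
Characteristic polynomial det(A - λI) = λ^2 + 6λ + 9 = 0.
Single eigenvalue λ = -3 with algebraic multiplicity 2.
Eigenvector v = (-1,-3); generalized eigenvector w with (A-λI)w=v is (-1,-2).
General solution: e^(-3t)[c_1·v + c_2·(t·v + w)].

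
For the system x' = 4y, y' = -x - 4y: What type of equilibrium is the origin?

A = [[0,4],[-1,-4]]; det(A-λI) = λ^2 + 4λ + 4.
repeated λ = -2 with a single eigenvector.

stable improper node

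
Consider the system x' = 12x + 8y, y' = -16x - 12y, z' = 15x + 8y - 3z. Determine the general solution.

x(t) = K_1e^(4t) - K_2e^(-4t), y(t) = -K_1e^(4t) + 2K_2e^(-4t), z(t) = K_1e^(4t) - K_2e^(-4t) + K_3e^(-3t)

Coefficient matrix A = [[12, 8, 0], [-16, -12, 0], [15, 8, -3]].
det(A - λI) = 0 gives eigenvalues λ = 4, -4, -3.
For λ=4: eigenvector (1,-1,1).
For λ=-4: eigenvector (-1,2,-1).
For λ=-3: eigenvector (0,0,1).
General solution: K_1e^(4t)(1,-1,1) + K_2e^(-4t)(-1,2,-1) + K_3e^(-3t)(0,0,1).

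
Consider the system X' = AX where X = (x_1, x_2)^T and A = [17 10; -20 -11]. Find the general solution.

x_1(t) = -2K_1e^(3t)sin(2t) - K_1e^(3t)cos(2t) - K_2e^(3t)sin(2t) + 2K_2e^(3t)cos(2t), x_2(t) = 3K_1e^(3t)sin(2t) + K_1e^(3t)cos(2t) + K_2e^(3t)sin(2t) - 3K_2e^(3t)cos(2t)

Coefficient matrix A = [[17, 10], [-20, -11]].
Characteristic polynomial det(A - λI) = λ^2 - 6λ + 13 = 0.
Eigenvalues λ = 3 ± 2i (complex conjugate pair).
For λ=3+2i: an eigenvector is (-1,1) - i(-2,3) = (-1 + 2i, 1 - 3i).
A real fundamental pair from Re and Im of e^((3+2i)t)v: X_1 = e^(3t)(cos(2t)·(-1,1) + sin(2t)·(-2,3)), X_2 = e^(3t)(sin(2t)·(-1,1) - cos(2t)·(-2,3)).
General solution: K_1X_1 + K_2X_2.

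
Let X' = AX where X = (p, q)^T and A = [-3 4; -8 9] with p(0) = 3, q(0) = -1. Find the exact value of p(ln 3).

-951

A = [[-3,4],[-8,9]]; eigenvalues λ = 5, 1.
Eigenvectors: (1,2) for λ=5, (1,1) for λ=1.
From the initial condition, c_1 = -4, c_2 = 7.
p(ln 3) = (-4)(3^5)(1) + (7)(3^1)(1) = -951.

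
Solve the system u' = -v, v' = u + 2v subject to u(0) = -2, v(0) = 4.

Coefficient matrix A = [[0, -1], [1, 2]].
Characteristic polynomial det(A - λI) = λ^2 - 2λ + 1 = 0.
Single eigenvalue λ = 1 with algebraic multiplicity 2.
Eigenvector v = (1,-1); generalized eigenvector w with (A-λI)w=v is (-1,0).
General solution: e^(t)[c_1·v + c_2·(t·v + w)].
Applying u(0)=-2, v(0)=4 gives c_1=-4, c_2=-2.

u(t) = -2te^(t) - 2e^(t), v(t) = 2te^(t) + 4e^(t)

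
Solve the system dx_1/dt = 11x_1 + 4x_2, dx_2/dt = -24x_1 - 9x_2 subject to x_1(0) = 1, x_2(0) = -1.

x_1(t) = 2e^(3t) - e^(-t), x_2(t) = -4e^(3t) + 3e^(-t)

Coefficient matrix A = [[11, 4], [-24, -9]].
Characteristic polynomial det(A - λI) = λ^2 - 2λ - 3 = 0.
Eigenvalues λ = 3, -1.
For λ=3: (A-λI) row 1 is [8, 4], so an eigenvector is (-1, 2).
For λ=-1: (A-λI) row 1 is [12, 4], so an eigenvector is (1, -3).
General solution: K_1e^(3t)(-1,2) + K_2e^(-t)(1,-3).
Applying x_1(0)=1, x_2(0)=-1 gives K_1=-2, K_2=-1.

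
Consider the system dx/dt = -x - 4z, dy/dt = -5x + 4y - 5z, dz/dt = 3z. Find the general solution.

x(t) = -C_2e^(3t) + C_3e^(-t), y(t) = -C_1e^(4t) + C_3e^(-t), z(t) = C_2e^(3t)

Coefficient matrix A = [[-1, 0, -4], [-5, 4, -5], [0, 0, 3]].
det(A - λI) = 0 gives eigenvalues λ = 4, 3, -1.
For λ=4: eigenvector (0,-1,0).
For λ=3: eigenvector (-1,0,1).
For λ=-1: eigenvector (1,1,0).
General solution: C_1e^(4t)(0,-1,0) + C_2e^(3t)(-1,0,1) + C_3e^(-t)(1,1,0).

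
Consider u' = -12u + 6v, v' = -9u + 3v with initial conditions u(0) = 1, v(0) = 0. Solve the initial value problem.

Coefficient matrix A = [[-12, 6], [-9, 3]].
Characteristic polynomial det(A - λI) = λ^2 + 9λ + 18 = 0.
Eigenvalues λ = -3, -6.
For λ=-3: (A-λI) row 1 is [-9, 6], so an eigenvector is (2, 3).
For λ=-6: (A-λI) row 1 is [-6, 6], so an eigenvector is (1, 1).
General solution: C_1e^(-3t)(2,3) + C_2e^(-6t)(1,1).
Applying u(0)=1, v(0)=0 gives C_1=-1, C_2=3.

u(t) = -2e^(-3t) + 3e^(-6t), v(t) = -3e^(-3t) + 3e^(-6t)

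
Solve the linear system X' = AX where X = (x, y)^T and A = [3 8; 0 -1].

Coefficient matrix A = [[3, 8], [0, -1]].
Characteristic polynomial det(A - λI) = λ^2 - 2λ - 3 = 0.
Eigenvalues λ = -1, 3.
For λ=-1: (A-λI) row 1 is [4, 8], so an eigenvector is (2, -1).
For λ=3: (A-λI) row 1 is [0, 8], so an eigenvector is (-1, 0).
General solution: c_1e^(-t)(2,-1) + c_2e^(3t)(-1,0).

x(t) = 2c_1e^(-t) - c_2e^(3t), y(t) = -c_1e^(-t)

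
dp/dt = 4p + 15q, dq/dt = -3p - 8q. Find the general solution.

Coefficient matrix A = [[4, 15], [-3, -8]].
Characteristic polynomial det(A - λI) = λ^2 + 4λ + 13 = 0.
Eigenvalues λ = -2 ± 3i (complex conjugate pair).
For λ=-2+3i: an eigenvector is (-2,1) - i(1,0) = (-2 - i, 1).
A real fundamental pair from Re and Im of e^((-2+3i)t)v: X_1 = e^(-2t)(cos(3t)·(-2,1) + sin(3t)·(1,0)), X_2 = e^(-2t)(sin(3t)·(-2,1) - cos(3t)·(1,0)).
General solution: K_1X_1 + K_2X_2.

p(t) = K_1e^(-2t)sin(3t) - 2K_1e^(-2t)cos(3t) - 2K_2e^(-2t)sin(3t) - K_2e^(-2t)cos(3t), q(t) = K_1e^(-2t)cos(3t) + K_2e^(-2t)sin(3t)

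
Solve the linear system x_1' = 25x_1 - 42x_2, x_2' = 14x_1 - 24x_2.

x_1(t) = -2C_1e^(4t) + 3C_2e^(-3t), x_2(t) = -C_1e^(4t) + 2C_2e^(-3t)

Coefficient matrix A = [[25, -42], [14, -24]].
Characteristic polynomial det(A - λI) = λ^2 - λ - 12 = 0.
Eigenvalues λ = 4, -3.
For λ=4: (A-λI) row 1 is [21, -42], so an eigenvector is (-2, -1).
For λ=-3: (A-λI) row 1 is [28, -42], so an eigenvector is (3, 2).
General solution: C_1e^(4t)(-2,-1) + C_2e^(-3t)(3,2).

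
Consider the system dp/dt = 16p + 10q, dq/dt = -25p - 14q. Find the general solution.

Coefficient matrix A = [[16, 10], [-25, -14]].
Characteristic polynomial det(A - λI) = λ^2 - 2λ + 26 = 0.
Eigenvalues λ = 1 ± 5i (complex conjugate pair).
For λ=1+5i: an eigenvector is (-1,1) - i(-1,2) = (-1 + i, 1 - 2i).
A real fundamental pair from Re and Im of e^((1+5i)t)v: X_1 = e^(t)(cos(5t)·(-1,1) + sin(5t)·(-1,2)), X_2 = e^(t)(sin(5t)·(-1,1) - cos(5t)·(-1,2)).
General solution: c_1X_1 + c_2X_2.

p(t) = -c_1e^(t)sin(5t) - c_1e^(t)cos(5t) - c_2e^(t)sin(5t) + c_2e^(t)cos(5t), q(t) = 2c_1e^(t)sin(5t) + c_1e^(t)cos(5t) + c_2e^(t)sin(5t) - 2c_2e^(t)cos(5t)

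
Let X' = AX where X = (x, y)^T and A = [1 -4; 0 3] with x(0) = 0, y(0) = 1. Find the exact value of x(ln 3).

A = [[1,-4],[0,3]]; eigenvalues λ = 3, 1.
Eigenvectors: (-2,1) for λ=3, (-1,0) for λ=1.
From the initial condition, c_1 = 1, c_2 = -2.
x(ln 3) = (1)(3^3)(-2) + (-2)(3^1)(-1) = -48.

-48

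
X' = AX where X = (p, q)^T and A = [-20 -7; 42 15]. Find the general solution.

Coefficient matrix A = [[-20, -7], [42, 15]].
Characteristic polynomial det(A - λI) = λ^2 + 5λ - 6 = 0.
Eigenvalues λ = 1, -6.
For λ=1: (A-λI) row 1 is [-21, -7], so an eigenvector is (-1, 3).
For λ=-6: (A-λI) row 1 is [-14, -7], so an eigenvector is (-1, 2).
General solution: K_1e^(t)(-1,3) + K_2e^(-6t)(-1,2).

p(t) = -K_1e^(t) - K_2e^(-6t), q(t) = 3K_1e^(t) + 2K_2e^(-6t)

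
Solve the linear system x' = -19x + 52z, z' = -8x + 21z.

Coefficient matrix A = [[-19, 52], [-8, 21]].
Characteristic polynomial det(A - λI) = λ^2 - 2λ + 17 = 0.
Eigenvalues λ = 1 ± 4i (complex conjugate pair).
For λ=1+4i: an eigenvector is (-2,-1) - i(-3,-1) = (-2 + 3i, -1 + i).
A real fundamental pair from Re and Im of e^((1+4i)t)v: X_1 = e^(t)(cos(4t)·(-2,-1) + sin(4t)·(-3,-1)), X_2 = e^(t)(sin(4t)·(-2,-1) - cos(4t)·(-3,-1)).
General solution: c_1X_1 + c_2X_2.

x(t) = -3c_1e^(t)sin(4t) - 2c_1e^(t)cos(4t) - 2c_2e^(t)sin(4t) + 3c_2e^(t)cos(4t), z(t) = -c_1e^(t)sin(4t) - c_1e^(t)cos(4t) - c_2e^(t)sin(4t) + c_2e^(t)cos(4t)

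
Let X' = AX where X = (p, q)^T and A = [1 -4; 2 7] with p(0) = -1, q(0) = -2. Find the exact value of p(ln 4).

A = [[1,-4],[2,7]]; eigenvalues λ = 5, 3.
Eigenvectors: (-1,1) for λ=5, (2,-1) for λ=3.
From the initial condition, c_1 = -5, c_2 = -3.
p(ln 4) = (-5)(4^5)(-1) + (-3)(4^3)(2) = 4736.

4736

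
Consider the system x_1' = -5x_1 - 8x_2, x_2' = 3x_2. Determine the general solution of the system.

Coefficient matrix A = [[-5, -8], [0, 3]].
Characteristic polynomial det(A - λI) = λ^2 + 2λ - 15 = 0.
Eigenvalues λ = 3, -5.
For λ=3: (A-λI) row 1 is [-8, -8], so an eigenvector is (-1, 1).
For λ=-5: (A-λI) row 1 is [0, -8], so an eigenvector is (1, 0).
General solution: c_1e^(3t)(-1,1) + c_2e^(-5t)(1,0).

x_1(t) = -c_1e^(3t) + c_2e^(-5t), x_2(t) = c_1e^(3t)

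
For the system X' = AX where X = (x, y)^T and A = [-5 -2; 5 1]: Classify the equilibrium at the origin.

stable spiral

A = [[-5,-2],[5,1]]; det(A-λI) = λ^2 + 4λ + 5.
λ = -2 ± i: negative real part.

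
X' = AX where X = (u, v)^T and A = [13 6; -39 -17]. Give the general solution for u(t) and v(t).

u(t) = C_1e^(-2t)sin(3t) - C_1e^(-2t)cos(3t) - C_2e^(-2t)sin(3t) - C_2e^(-2t)cos(3t), v(t) = -2C_1e^(-2t)sin(3t) + 3C_1e^(-2t)cos(3t) + 3C_2e^(-2t)sin(3t) + 2C_2e^(-2t)cos(3t)

Coefficient matrix A = [[13, 6], [-39, -17]].
Characteristic polynomial det(A - λI) = λ^2 + 4λ + 13 = 0.
Eigenvalues λ = -2 ± 3i (complex conjugate pair).
For λ=-2+3i: an eigenvector is (-1,3) - i(1,-2) = (-1 - i, 3 + 2i).
A real fundamental pair from Re and Im of e^((-2+3i)t)v: X_1 = e^(-2t)(cos(3t)·(-1,3) + sin(3t)·(1,-2)), X_2 = e^(-2t)(sin(3t)·(-1,3) - cos(3t)·(1,-2)).
General solution: C_1X_1 + C_2X_2.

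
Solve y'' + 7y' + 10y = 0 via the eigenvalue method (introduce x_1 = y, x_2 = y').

Let x_1 = y, x_2 = y'. Then x_1' = x_2 and x_2' = -10x_1 - 7x_2.
A = [[0,1],[-10,-7]]; det(A-λI) = λ^2 + 7λ + 10.
Eigenvalues λ = -5, -2 with eigenvectors (1,-5), (1,-2).

y(t) = c_1e^(-5t) + c_2e^(-2t)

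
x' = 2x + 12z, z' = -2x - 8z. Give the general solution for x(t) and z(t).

Coefficient matrix A = [[2, 12], [-2, -8]].
Characteristic polynomial det(A - λI) = λ^2 + 6λ + 8 = 0.
Eigenvalues λ = -4, -2.
For λ=-4: (A-λI) row 1 is [6, 12], so an eigenvector is (2, -1).
For λ=-2: (A-λI) row 1 is [4, 12], so an eigenvector is (-3, 1).
General solution: K_1e^(-4t)(2,-1) + K_2e^(-2t)(-3,1).

x(t) = 2K_1e^(-4t) - 3K_2e^(-2t), z(t) = -K_1e^(-4t) + K_2e^(-2t)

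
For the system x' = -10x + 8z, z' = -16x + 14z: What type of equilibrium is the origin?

saddle

A = [[-10,8],[-16,14]]; det(A-λI) = λ^2 - 4λ - 12.
λ = 6, -2: opposite signs.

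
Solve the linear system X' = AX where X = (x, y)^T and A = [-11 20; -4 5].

Coefficient matrix A = [[-11, 20], [-4, 5]].
Characteristic polynomial det(A - λI) = λ^2 + 6λ + 25 = 0.
Eigenvalues λ = -3 ± 4i (complex conjugate pair).
For λ=-3+4i: an eigenvector is (1,0) - i(-2,-1) = (1 + 2i, 0 + i).
A real fundamental pair from Re and Im of e^((-3+4i)t)v: X_1 = e^(-3t)(cos(4t)·(1,0) + sin(4t)·(-2,-1)), X_2 = e^(-3t)(sin(4t)·(1,0) - cos(4t)·(-2,-1)).
General solution: C_1X_1 + C_2X_2.

x(t) = -2C_1e^(-3t)sin(4t) + C_1e^(-3t)cos(4t) + C_2e^(-3t)sin(4t) + 2C_2e^(-3t)cos(4t), y(t) = -C_1e^(-3t)sin(4t) + C_2e^(-3t)cos(4t)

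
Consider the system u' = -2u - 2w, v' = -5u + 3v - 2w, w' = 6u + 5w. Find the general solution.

u(t) = K_1e^(2t) + 2K_2e^(t), v(t) = K_1e^(2t) + 2K_2e^(t) + K_3e^(3t), w(t) = -2K_1e^(2t) - 3K_2e^(t)

Coefficient matrix A = [[-2, 0, -2], [-5, 3, -2], [6, 0, 5]].
det(A - λI) = 0 gives eigenvalues λ = 2, 1, 3.
For λ=2: eigenvector (1,1,-2).
For λ=1: eigenvector (2,2,-3).
For λ=3: eigenvector (0,1,0).
General solution: K_1e^(2t)(1,1,-2) + K_2e^(t)(2,2,-3) + K_3e^(3t)(0,1,0).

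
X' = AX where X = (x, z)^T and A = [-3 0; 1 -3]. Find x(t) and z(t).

Coefficient matrix A = [[-3, 0], [1, -3]].
Characteristic polynomial det(A - λI) = λ^2 + 6λ + 9 = 0.
Single eigenvalue λ = -3 with algebraic multiplicity 2.
Eigenvector v = (0,1); generalized eigenvector w with (A-λI)w=v is (1,-2).
General solution: e^(-3t)[K_1·v + K_2·(t·v + w)].

x(t) = K_2e^(-3t), z(t) = K_1e^(-3t) + K_2te^(-3t) - 2K_2e^(-3t)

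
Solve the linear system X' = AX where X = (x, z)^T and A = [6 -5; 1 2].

x(t) = K_1e^(4t)sin(t) - 2K_1e^(4t)cos(t) - 2K_2e^(4t)sin(t) - K_2e^(4t)cos(t), z(t) = -K_1e^(4t)cos(t) - K_2e^(4t)sin(t)

Coefficient matrix A = [[6, -5], [1, 2]].
Characteristic polynomial det(A - λI) = λ^2 - 8λ + 17 = 0.
Eigenvalues λ = 4 ± i (complex conjugate pair).
For λ=4+i: an eigenvector is (-2,-1) - i(1,0) = (-2 - i, -1).
A real fundamental pair from Re and Im of e^((4+i)t)v: X_1 = e^(4t)(cos(t)·(-2,-1) + sin(t)·(1,0)), X_2 = e^(4t)(sin(t)·(-2,-1) - cos(t)·(1,0)).
General solution: K_1X_1 + K_2X_2.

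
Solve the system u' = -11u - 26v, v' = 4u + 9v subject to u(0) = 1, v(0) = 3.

u(t) = -44e^(-t)sin(2t) + e^(-t)cos(2t), v(t) = 17e^(-t)sin(2t) + 3e^(-t)cos(2t)

Coefficient matrix A = [[-11, -26], [4, 9]].
Characteristic polynomial det(A - λI) = λ^2 + 2λ + 5 = 0.
Eigenvalues λ = -1 ± 2i (complex conjugate pair).
For λ=-1+2i: an eigenvector is (-3,1) - i(2,-1) = (-3 - 2i, 1 + i).
A real fundamental pair from Re and Im of e^((-1+2i)t)v: X_1 = e^(-t)(cos(2t)·(-3,1) + sin(2t)·(2,-1)), X_2 = e^(-t)(sin(2t)·(-3,1) - cos(2t)·(2,-1)).
General solution: C_1X_1 + C_2X_2.
Applying u(0)=1, v(0)=3 gives C_1=-7, C_2=10.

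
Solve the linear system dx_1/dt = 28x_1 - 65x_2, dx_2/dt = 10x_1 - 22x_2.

x_1(t) = 2C_1e^(3t)sin(5t) + 3C_1e^(3t)cos(5t) + 3C_2e^(3t)sin(5t) - 2C_2e^(3t)cos(5t), x_2(t) = C_1e^(3t)sin(5t) + C_1e^(3t)cos(5t) + C_2e^(3t)sin(5t) - C_2e^(3t)cos(5t)

Coefficient matrix A = [[28, -65], [10, -22]].
Characteristic polynomial det(A - λI) = λ^2 - 6λ + 34 = 0.
Eigenvalues λ = 3 ± 5i (complex conjugate pair).
For λ=3+5i: an eigenvector is (3,1) - i(2,1) = (3 - 2i, 1 - i).
A real fundamental pair from Re and Im of e^((3+5i)t)v: X_1 = e^(3t)(cos(5t)·(3,1) + sin(5t)·(2,1)), X_2 = e^(3t)(sin(5t)·(3,1) - cos(5t)·(2,1)).
General solution: C_1X_1 + C_2X_2.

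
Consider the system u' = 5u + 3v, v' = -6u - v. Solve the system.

Coefficient matrix A = [[5, 3], [-6, -1]].
Characteristic polynomial det(A - λI) = λ^2 - 4λ + 13 = 0.
Eigenvalues λ = 2 ± 3i (complex conjugate pair).
For λ=2+3i: an eigenvector is (0,1) - i(1,-1) = (0 - i, 1 + i).
A real fundamental pair from Re and Im of e^((2+3i)t)v: X_1 = e^(2t)(cos(3t)·(0,1) + sin(3t)·(1,-1)), X_2 = e^(2t)(sin(3t)·(0,1) - cos(3t)·(1,-1)).
General solution: K_1X_1 + K_2X_2.

u(t) = K_1e^(2t)sin(3t) - K_2e^(2t)cos(3t), v(t) = -K_1e^(2t)sin(3t) + K_1e^(2t)cos(3t) + K_2e^(2t)sin(3t) + K_2e^(2t)cos(3t)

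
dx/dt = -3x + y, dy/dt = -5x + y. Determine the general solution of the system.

x(t) = -C_1e^(-t)sin(t) + C_2e^(-t)cos(t), y(t) = -2C_1e^(-t)sin(t) - C_1e^(-t)cos(t) - C_2e^(-t)sin(t) + 2C_2e^(-t)cos(t)

Coefficient matrix A = [[-3, 1], [-5, 1]].
Characteristic polynomial det(A - λI) = λ^2 + 2λ + 2 = 0.
Eigenvalues λ = -1 ± i (complex conjugate pair).
For λ=-1+i: an eigenvector is (0,-1) - i(-1,-2) = (0 + i, -1 + 2i).
A real fundamental pair from Re and Im of e^((-1+i)t)v: X_1 = e^(-t)(cos(t)·(0,-1) + sin(t)·(-1,-2)), X_2 = e^(-t)(sin(t)·(0,-1) - cos(t)·(-1,-2)).
General solution: C_1X_1 + C_2X_2.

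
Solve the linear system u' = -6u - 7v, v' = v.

u(t) = -c_1e^(t) - c_2e^(-6t), v(t) = c_1e^(t)

Coefficient matrix A = [[-6, -7], [0, 1]].
Characteristic polynomial det(A - λI) = λ^2 + 5λ - 6 = 0.
Eigenvalues λ = 1, -6.
For λ=1: (A-λI) row 1 is [-7, -7], so an eigenvector is (-1, 1).
For λ=-6: (A-λI) row 1 is [0, -7], so an eigenvector is (-1, 0).
General solution: c_1e^(t)(-1,1) + c_2e^(-6t)(-1,0).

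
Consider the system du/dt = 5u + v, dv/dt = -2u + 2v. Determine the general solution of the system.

u(t) = -c_1e^(4t) + c_2e^(3t), v(t) = c_1e^(4t) - 2c_2e^(3t)

Coefficient matrix A = [[5, 1], [-2, 2]].
Characteristic polynomial det(A - λI) = λ^2 - 7λ + 12 = 0.
Eigenvalues λ = 4, 3.
For λ=4: (A-λI) row 1 is [1, 1], so an eigenvector is (-1, 1).
For λ=3: (A-λI) row 1 is [2, 1], so an eigenvector is (1, -2).
General solution: c_1e^(4t)(-1,1) + c_2e^(3t)(1,-2).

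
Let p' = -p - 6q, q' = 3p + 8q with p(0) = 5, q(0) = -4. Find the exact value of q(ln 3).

-738

A = [[-1,-6],[3,8]]; eigenvalues λ = 5, 2.
Eigenvectors: (-1,1) for λ=5, (-2,1) for λ=2.
From the initial condition, c_1 = -3, c_2 = -1.
q(ln 3) = (-3)(3^5)(1) + (-1)(3^2)(1) = -738.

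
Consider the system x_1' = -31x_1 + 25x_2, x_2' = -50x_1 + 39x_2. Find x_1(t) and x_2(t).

Coefficient matrix A = [[-31, 25], [-50, 39]].
Characteristic polynomial det(A - λI) = λ^2 - 8λ + 41 = 0.
Eigenvalues λ = 4 ± 5i (complex conjugate pair).
For λ=4+5i: an eigenvector is (1,1) - i(-2,-3) = (1 + 2i, 1 + 3i).
A real fundamental pair from Re and Im of e^((4+5i)t)v: X_1 = e^(4t)(cos(5t)·(1,1) + sin(5t)·(-2,-3)), X_2 = e^(4t)(sin(5t)·(1,1) - cos(5t)·(-2,-3)).
General solution: K_1X_1 + K_2X_2.

x_1(t) = -2K_1e^(4t)sin(5t) + K_1e^(4t)cos(5t) + K_2e^(4t)sin(5t) + 2K_2e^(4t)cos(5t), x_2(t) = -3K_1e^(4t)sin(5t) + K_1e^(4t)cos(5t) + K_2e^(4t)sin(5t) + 3K_2e^(4t)cos(5t)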